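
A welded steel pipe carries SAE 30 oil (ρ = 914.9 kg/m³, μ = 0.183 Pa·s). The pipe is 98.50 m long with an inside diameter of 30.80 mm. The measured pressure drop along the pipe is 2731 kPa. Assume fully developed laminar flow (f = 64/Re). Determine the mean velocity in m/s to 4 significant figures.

For laminar flow, f = 64/Re with Re = ρVD/μ, so Darcy-Weisbach reduces to ΔP = 32μLV/D². Solving for V: V = ΔP·D²/(32μL) = 2.731e+06·(0.0308)²/(32·0.183·98.5) = 4.491 m/s.
Check: Re = ρVD/μ = 914.9·4.491·0.0308/0.183 = 691.6 < 2300, so the laminar assumption holds.

V ≈ 4.491 m/s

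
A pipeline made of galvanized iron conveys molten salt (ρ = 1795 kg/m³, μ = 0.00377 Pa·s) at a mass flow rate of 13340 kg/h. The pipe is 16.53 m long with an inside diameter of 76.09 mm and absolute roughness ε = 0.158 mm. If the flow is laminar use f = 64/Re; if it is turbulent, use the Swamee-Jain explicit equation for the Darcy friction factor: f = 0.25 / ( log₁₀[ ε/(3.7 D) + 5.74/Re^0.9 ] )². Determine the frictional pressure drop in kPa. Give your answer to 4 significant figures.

ṁ = 13340 kg/h = 13340/3600 = 3.706 kg/s.
A = πD²/4 = π(0.07609)²/4 = 0.004547 m²; mean velocity V = ṁ/(ρA) = 3.706/(1795 · 0.004547) = 0.454 m/s.
Reynolds number Re = ρVD/μ = 1795 · 0.454 · 0.07609 / 0.00377 = 1.645e+04.
Re > 4000 → turbulent. Relative roughness ε/D = 0.000158/0.07609 = 0.00208. Swamee-Jain: f = 0.25/(log₁₀[0.00208/3.7 + 5.74/1.645e+04^0.9])² = 0.25/(log₁₀[0.000561 + 0.000921])² = 0.25/(-2.829)² = 0.03124.
Darcy-Weisbach: ΔP = f(L/D)(ρV²/2) = 0.03124·(16.53/0.07609)·(1795·0.454²/2) = 0.03124·217.2·185 = 1255 Pa.
ΔP = 1255 Pa = 1.255 kPa.

ΔP ≈ 1.255 kPa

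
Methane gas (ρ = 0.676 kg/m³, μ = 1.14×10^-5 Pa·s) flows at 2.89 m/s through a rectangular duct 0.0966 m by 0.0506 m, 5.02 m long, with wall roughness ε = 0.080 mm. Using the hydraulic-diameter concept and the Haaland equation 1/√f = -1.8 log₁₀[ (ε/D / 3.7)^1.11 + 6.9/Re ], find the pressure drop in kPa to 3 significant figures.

Hydraulic diameter D_h = 4A/P = 4·(0.0966·0.0506)/(2·(0.0966+0.0506)) = 0.01955/0.2944 = 0.06641 m.
Re = ρVD_h/μ = 0.676·2.89·0.06641/1.14e-05 = 1.138e+04.
ε/D_h = 8e-05/0.06641 = 0.0012; Haaland gives 1/√f = -1.8 log₁₀[0.000135+0.000606] = 5.634, so f = 0.0315.
ΔP = f(L/D_h)(ρV²/2) = 0.0315·5.02/0.06641·2.823 = 6.721 Pa.
ΔP = 0.00672 kPa.

ΔP ≈ 0.00672 kPa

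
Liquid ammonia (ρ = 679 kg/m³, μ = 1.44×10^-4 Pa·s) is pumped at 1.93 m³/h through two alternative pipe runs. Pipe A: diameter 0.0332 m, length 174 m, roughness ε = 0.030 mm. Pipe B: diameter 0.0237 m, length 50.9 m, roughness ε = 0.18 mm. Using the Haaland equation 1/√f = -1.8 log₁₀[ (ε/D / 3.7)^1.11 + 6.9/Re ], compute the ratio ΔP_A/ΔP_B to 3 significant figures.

Pipe A: V = Q/A = 0.0005361/0.0008657 = 0.6193 m/s; Re = 9.695e+04; ε/D = 0.000904; Haaland → f = 0.02169; ΔP_A = f(L/D)(ρV²/2) = 1.48e+04 Pa.
Pipe B: V = Q/A = 0.0005361/0.0004412 = 1.215 m/s; Re = 1.358e+05; ε/D = 0.00759; Haaland → f = 0.03517; ΔP_B = f(L/D)(ρV²/2) = 3.787e+04 Pa.
ΔP_A/ΔP_B = 1.48e+04/3.787e+04 = 0.391.

ΔP_A/ΔP_B ≈ 0.391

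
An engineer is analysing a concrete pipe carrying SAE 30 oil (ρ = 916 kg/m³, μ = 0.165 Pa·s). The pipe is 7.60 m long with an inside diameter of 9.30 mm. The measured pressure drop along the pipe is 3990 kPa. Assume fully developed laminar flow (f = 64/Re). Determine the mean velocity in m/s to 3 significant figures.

For laminar flow, f = 64/Re with Re = ρVD/μ, so Darcy-Weisbach reduces to ΔP = 32μLV/D². Solving for V: V = ΔP·D²/(32μL) = 3.99e+06·(0.0093)²/(32·0.165·7.6) = 8.6 m/s.
Check: Re = ρVD/μ = 916·8.6·0.0093/0.165 = 444 < 2300, so the laminar assumption holds.

V ≈ 8.60 m/s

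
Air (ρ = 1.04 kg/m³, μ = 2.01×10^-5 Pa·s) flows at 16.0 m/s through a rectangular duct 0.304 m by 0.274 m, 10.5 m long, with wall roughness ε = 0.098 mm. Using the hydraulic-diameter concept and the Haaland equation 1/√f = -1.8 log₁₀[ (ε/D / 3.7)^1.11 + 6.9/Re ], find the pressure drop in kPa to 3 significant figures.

ΔP ≈ 0.0845 kPa

Hydraulic diameter D_h = 4A/P = 4·(0.304·0.274)/(2·(0.304+0.274)) = 0.3332/1.156 = 0.2882 m.
Re = ρVD_h/μ = 1.04·16·0.2882/2.01e-05 = 2.386e+05.
ε/D_h = 9.8e-05/0.2882 = 0.00034; Haaland gives 1/√f = -1.8 log₁₀[3.31e-05+2.89e-05] = 7.574, so f = 0.01743.
ΔP = f(L/D_h)(ρV²/2) = 0.01743·10.5/0.2882·133.1 = 84.54 Pa.
ΔP = 0.0845 kPa.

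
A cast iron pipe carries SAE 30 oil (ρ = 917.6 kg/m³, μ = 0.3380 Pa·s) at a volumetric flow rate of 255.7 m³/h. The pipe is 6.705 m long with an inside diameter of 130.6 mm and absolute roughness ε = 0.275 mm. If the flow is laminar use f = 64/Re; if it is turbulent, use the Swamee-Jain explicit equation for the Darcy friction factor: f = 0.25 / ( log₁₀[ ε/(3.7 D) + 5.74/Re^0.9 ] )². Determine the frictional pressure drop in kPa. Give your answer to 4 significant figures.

ΔP ≈ 22.54 kPa

Q = 255.7 m³/h = 255.7/3600 = 0.07103 m³/s.
Cross-sectional area A = πD²/4 = π(0.1306)²/4 = 0.0134 m²; mean velocity V = Q/A = 0.07103/0.0134 = 5.302 m/s.
Reynolds number Re = ρVD/μ = 917.6 · 5.302 · 0.1306 / 0.338 = 1880.
Re < 2300 → laminar flow, so f = 64/Re = 64/1880 = 0.03404 (the turbulent correlation is not needed).
Darcy-Weisbach: ΔP = f(L/D)(ρV²/2) = 0.03404·(6.705/0.1306)·(917.6·5.302²/2) = 0.03404·51.34·1.29e+04 = 2.254e+04 Pa.
ΔP = 2.254e+04 Pa = 22.54 kPa.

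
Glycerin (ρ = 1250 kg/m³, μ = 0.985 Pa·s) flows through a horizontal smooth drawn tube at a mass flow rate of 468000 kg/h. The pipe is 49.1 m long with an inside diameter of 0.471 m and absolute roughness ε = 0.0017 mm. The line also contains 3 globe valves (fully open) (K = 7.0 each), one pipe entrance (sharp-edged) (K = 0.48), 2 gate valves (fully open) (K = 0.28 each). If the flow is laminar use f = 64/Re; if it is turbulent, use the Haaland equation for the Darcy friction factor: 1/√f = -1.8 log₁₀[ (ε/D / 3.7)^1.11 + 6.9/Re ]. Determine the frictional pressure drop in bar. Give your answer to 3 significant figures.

ṁ = 468000 kg/h = 468000/3600 = 130 kg/s.
A = πD²/4 = π(0.471)²/4 = 0.1742 m²; mean velocity V = ṁ/(ρA) = 130/(1250 · 0.1742) = 0.5969 m/s.
Reynolds number Re = ρVD/μ = 1250 · 0.5969 · 0.471 / 0.985 = 356.8.
Re < 2300 → laminar flow, so f = 64/Re = 64/356.8 = 0.1794 (the turbulent correlation is not needed).
Total minor-loss coefficient ΣK = 3·7 + 1·0.48 + 2·0.28 = 22.
ΔP = [f·L/D + ΣK]·(ρV²/2) = [0.1794·49.1/0.471 + 22]·(1250·0.5969²/2) = [18.7 + 22]·222.7 = 9072 Pa.
ΔP = 9072 Pa = 0.0907 bar.

ΔP ≈ 0.0907 bar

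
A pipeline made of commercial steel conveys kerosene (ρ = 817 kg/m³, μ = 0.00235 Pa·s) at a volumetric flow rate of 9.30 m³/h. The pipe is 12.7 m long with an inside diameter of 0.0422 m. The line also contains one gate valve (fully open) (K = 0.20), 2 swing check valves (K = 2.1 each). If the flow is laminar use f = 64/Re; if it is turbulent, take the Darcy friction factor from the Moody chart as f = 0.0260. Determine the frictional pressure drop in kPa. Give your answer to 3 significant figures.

ΔP ≈ 17.0 kPa

Q = 9.30 m³/h = 9.30/3600 = 0.002583 m³/s.
Cross-sectional area A = πD²/4 = π(0.0422)²/4 = 0.001399 m²; mean velocity V = Q/A = 0.002583/0.001399 = 1.847 m/s.
Reynolds number Re = ρVD/μ = 817 · 1.847 · 0.0422 / 0.00235 = 2.71e+04.
Re > 4000 → turbulent; use the Moody-chart value f = 0.0260.
Total minor-loss coefficient ΣK = 1·0.2 + 2·2.1 = 4.4.
ΔP = [f·L/D + ΣK]·(ρV²/2) = [0.026·12.7/0.0422 + 4.4]·(817·1.847²/2) = [7.825 + 4.4]·1394 = 1.704e+04 Pa.
ΔP = 1.704e+04 Pa = 17.0 kPa.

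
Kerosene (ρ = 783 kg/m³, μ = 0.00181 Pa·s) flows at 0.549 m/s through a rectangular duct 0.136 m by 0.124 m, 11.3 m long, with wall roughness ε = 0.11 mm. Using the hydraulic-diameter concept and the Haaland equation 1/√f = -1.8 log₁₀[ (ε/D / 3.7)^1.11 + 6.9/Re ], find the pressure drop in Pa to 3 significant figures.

ΔP ≈ 259 Pa

Hydraulic diameter D_h = 4A/P = 4·(0.136·0.124)/(2·(0.136+0.124)) = 0.06746/0.52 = 0.1297 m.
Re = ρVD_h/μ = 783·0.549·0.1297/0.00181 = 3.081e+04.
ε/D_h = 0.00011/0.1297 = 0.000848; Haaland gives 1/√f = -1.8 log₁₀[9.12e-05+0.000224] = 6.303, so f = 0.02517.
ΔP = f(L/D_h)(ρV²/2) = 0.02517·11.3/0.1297·118 = 258.7 Pa.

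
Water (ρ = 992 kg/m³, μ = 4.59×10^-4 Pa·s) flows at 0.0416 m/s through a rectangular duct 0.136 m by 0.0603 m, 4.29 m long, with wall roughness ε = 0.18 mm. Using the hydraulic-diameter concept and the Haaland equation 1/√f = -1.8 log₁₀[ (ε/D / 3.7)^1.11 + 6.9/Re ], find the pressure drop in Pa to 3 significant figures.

Hydraulic diameter D_h = 4A/P = 4·(0.136·0.0603)/(2·(0.136+0.0603)) = 0.0328/0.3926 = 0.08355 m.
Re = ρVD_h/μ = 992·0.0416·0.08355/0.000459 = 7512.
ε/D_h = 0.00018/0.08355 = 0.00215; Haaland gives 1/√f = -1.8 log₁₀[0.000257+0.000919] = 5.274, so f = 0.03595.
ΔP = f(L/D_h)(ρV²/2) = 0.03595·4.29/0.08355·0.8584 = 1.585 Pa.

ΔP ≈ 1.58 Pa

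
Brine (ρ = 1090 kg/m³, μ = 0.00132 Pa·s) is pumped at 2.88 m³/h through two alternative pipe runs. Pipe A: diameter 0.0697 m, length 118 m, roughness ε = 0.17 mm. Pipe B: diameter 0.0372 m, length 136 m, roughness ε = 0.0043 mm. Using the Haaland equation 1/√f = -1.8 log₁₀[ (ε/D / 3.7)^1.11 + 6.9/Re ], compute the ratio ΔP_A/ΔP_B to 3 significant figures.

ΔP_A/ΔP_B ≈ 0.0491

Pipe A: V = Q/A = 0.0008/0.003816 = 0.2097 m/s; Re = 1.207e+04; ε/D = 0.00244; Haaland → f = 0.03291; ΔP_A = f(L/D)(ρV²/2) = 1335 Pa.
Pipe B: V = Q/A = 0.0008/0.001087 = 0.7361 m/s; Re = 2.261e+04; ε/D = 0.000116; Haaland → f = 0.02517; ΔP_B = f(L/D)(ρV²/2) = 2.718e+04 Pa.
ΔP_A/ΔP_B = 1335/2.718e+04 = 0.0491.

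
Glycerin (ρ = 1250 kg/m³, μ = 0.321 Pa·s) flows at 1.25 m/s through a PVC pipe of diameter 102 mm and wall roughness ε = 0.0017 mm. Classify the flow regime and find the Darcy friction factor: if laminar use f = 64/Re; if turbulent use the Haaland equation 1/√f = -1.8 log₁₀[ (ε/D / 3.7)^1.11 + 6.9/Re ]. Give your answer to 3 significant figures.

f ≈ 0.129

Re = ρVD/μ = 1250·1.25·0.102/0.321 = 496.5.
Re < 2300 → laminar, so f = 64/Re = 0.1289 (roughness is irrelevant in laminar flow).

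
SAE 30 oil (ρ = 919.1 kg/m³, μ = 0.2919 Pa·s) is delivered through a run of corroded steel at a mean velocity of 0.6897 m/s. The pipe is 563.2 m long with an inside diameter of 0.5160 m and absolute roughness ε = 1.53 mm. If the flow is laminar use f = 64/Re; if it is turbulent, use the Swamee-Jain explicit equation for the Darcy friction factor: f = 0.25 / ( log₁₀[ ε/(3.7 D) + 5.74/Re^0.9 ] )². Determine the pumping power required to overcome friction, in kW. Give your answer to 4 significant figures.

P ≈ 1.965 kW

Reynolds number Re = ρVD/μ = 919.1 · 0.6897 · 0.516 / 0.292 = 1121.
Re < 2300 → laminar flow, so f = 64/Re = 64/1121 = 0.05711 (the turbulent correlation is not needed).
Darcy-Weisbach: ΔP = f(L/D)(ρV²/2) = 0.05711·(563.2/0.516)·(919.1·0.6897²/2) = 0.05711·1091·218.6 = 1.363e+04 Pa.
Q = V·A = 0.6897·0.2091 = 0.1442 m³/s.
Pumping power P = QΔP = 0.1442·1.363e+04 = 1965.4 W = 1.965 kW.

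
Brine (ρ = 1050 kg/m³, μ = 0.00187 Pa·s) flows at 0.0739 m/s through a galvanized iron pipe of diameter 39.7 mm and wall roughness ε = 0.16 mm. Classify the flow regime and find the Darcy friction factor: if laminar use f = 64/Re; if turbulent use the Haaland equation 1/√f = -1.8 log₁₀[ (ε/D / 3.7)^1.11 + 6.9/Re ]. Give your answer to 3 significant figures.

Re = ρVD/μ = 1050·0.0739·0.0397/0.00187 = 1647.
Re < 2300 → laminar, so f = 64/Re = 0.03885 (roughness is irrelevant in laminar flow).

f ≈ 0.0389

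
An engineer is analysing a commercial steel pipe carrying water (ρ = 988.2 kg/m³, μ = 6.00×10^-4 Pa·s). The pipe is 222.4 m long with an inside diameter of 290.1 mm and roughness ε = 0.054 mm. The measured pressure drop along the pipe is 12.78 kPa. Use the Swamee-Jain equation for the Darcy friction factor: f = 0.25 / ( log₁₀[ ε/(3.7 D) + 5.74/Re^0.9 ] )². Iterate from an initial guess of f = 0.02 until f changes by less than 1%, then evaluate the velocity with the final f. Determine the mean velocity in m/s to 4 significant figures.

Rearranging Darcy-Weisbach: V = √(2·ΔP·D/(f·L·ρ)). With ε/D = 5.4e-05/0.2901 = 0.000186, iterate starting from f = 0.02:
  f = 0.02 → V = √(2·1.278e+04·0.2901/(0.02·222.4·988.2)) = 1.299 m/s; Re = ρVD/μ = 6.206e+05; f → 0.0151
  f = 0.0151 → V = 1.495 m/s; Re = 7.141e+05; f → 0.01494
  f = 0.01494 → V = 1.503 m/s; Re = 7.179e+05; f → 0.01494
Converged (Δf/f < 1%). With the final f = 0.01494: V = √(2·1.278e+04·0.2901/(0.01494·222.4·988.2)) = 1.503 m/s.

V ≈ 1.503 m/s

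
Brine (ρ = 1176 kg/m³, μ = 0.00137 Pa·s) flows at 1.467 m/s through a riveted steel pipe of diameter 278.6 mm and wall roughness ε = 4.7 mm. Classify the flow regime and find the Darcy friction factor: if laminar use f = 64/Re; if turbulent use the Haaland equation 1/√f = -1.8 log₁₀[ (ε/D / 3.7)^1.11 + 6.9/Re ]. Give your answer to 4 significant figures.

f ≈ 0.04583

Re = ρVD/μ = 1176·1.467·0.2786/0.00137 = 3.508e+05.
Re > 4000 → turbulent. ε/D = 0.0047/0.2786 = 0.0169; Haaland: 1/√f = -1.8 log₁₀[0.00252 + 1.97e-05] = 4.671, so f = 0.04583.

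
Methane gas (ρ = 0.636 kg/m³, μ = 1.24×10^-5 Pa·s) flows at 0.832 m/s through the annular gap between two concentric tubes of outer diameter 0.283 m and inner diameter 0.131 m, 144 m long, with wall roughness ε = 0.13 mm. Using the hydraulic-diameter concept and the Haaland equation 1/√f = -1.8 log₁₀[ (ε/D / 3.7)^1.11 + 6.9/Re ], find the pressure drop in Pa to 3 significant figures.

Hydraulic diameter D_h = 4A/P = D_o - D_i = 0.283 - 0.131 = 0.152 m.
Re = ρVD_h/μ = 0.636·0.832·0.152/1.24e-05 = 6486.
ε/D_h = 0.00013/0.152 = 0.000855; Haaland gives 1/√f = -1.8 log₁₀[9.2e-05+0.00106] = 5.287, so f = 0.03578.
ΔP = f(L/D_h)(ρV²/2) = 0.03578·144/0.152·0.2201 = 7.461 Pa.

ΔP ≈ 7.46 Pa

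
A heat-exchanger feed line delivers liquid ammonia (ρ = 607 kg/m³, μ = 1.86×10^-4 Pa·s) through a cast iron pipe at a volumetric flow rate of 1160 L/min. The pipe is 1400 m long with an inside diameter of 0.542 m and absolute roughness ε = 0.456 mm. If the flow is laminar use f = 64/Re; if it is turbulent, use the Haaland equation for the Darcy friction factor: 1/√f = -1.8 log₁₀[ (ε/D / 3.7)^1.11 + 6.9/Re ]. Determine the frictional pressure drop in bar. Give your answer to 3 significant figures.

Q = 1160 L/min = 1160/60000 = 0.01933 m³/s.
Cross-sectional area A = πD²/4 = π(0.542)²/4 = 0.2307 m²; mean velocity V = Q/A = 0.01933/0.2307 = 0.0838 m/s.
Reynolds number Re = ρVD/μ = 607 · 0.0838 · 0.542 / 0.000186 = 1.482e+05.
Re > 4000 → turbulent. Relative roughness ε/D = 0.000456/0.542 = 0.000841. Haaland: 1/√f = -1.8 log₁₀[(0.000841/3.7)^1.11 + 6.9/1.482e+05] = -1.8 log₁₀[9.04e-05 + 4.66e-05] = 6.954, so f = 0.02068.
Darcy-Weisbach: ΔP = f(L/D)(ρV²/2) = 0.02068·(1400/0.542)·(607·0.0838²/2) = 0.02068·2583·2.131 = 113.8 Pa.
ΔP = 113.8 Pa = 0.00114 bar.

ΔP ≈ 0.00114 bar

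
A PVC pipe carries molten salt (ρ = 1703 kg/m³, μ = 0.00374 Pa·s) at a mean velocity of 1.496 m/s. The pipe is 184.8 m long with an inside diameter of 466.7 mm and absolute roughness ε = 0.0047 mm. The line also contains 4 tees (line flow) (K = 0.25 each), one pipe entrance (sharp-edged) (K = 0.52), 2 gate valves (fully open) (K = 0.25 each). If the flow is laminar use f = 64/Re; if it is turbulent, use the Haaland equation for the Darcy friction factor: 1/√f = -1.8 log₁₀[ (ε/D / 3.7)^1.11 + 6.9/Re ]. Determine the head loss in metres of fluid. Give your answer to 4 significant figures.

Reynolds number Re = ρVD/μ = 1703 · 1.496 · 0.4667 / 0.00374 = 3.179e+05.
Re > 4000 → turbulent. Relative roughness ε/D = 4.7e-06/0.4667 = 1.01e-05. Haaland: 1/√f = -1.8 log₁₀[(1.01e-05/3.7)^1.11 + 6.9/3.179e+05] = -1.8 log₁₀[6.65e-07 + 2.17e-05] = 8.371, so f = 0.01427.
Total minor-loss coefficient ΣK = 4·0.25 + 1·0.52 + 2·0.25 = 2.02.
ΔP = [f·L/D + ΣK]·(ρV²/2) = [0.01427·184.8/0.4667 + 2.02]·(1703·1.496²/2) = [5.651 + 2.02]·1906 = 1.462e+04 Pa.
Head loss h_f = ΔP/(ρg) = 1.462e+04/(1703·9.81) = 0.8750 m.

h_f ≈ 0.8750 m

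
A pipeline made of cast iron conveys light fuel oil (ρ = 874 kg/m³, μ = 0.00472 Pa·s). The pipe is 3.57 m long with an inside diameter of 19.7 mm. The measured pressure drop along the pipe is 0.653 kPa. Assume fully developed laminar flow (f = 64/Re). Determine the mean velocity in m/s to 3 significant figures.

For laminar flow, f = 64/Re with Re = ρVD/μ, so Darcy-Weisbach reduces to ΔP = 32μLV/D². Solving for V: V = ΔP·D²/(32μL) = 653·(0.0197)²/(32·0.00472·3.57) = 0.47 m/s.
Check: Re = ρVD/μ = 874·0.47·0.0197/0.00472 = 1714 < 2300, so the laminar assumption holds.

V ≈ 0.470 m/s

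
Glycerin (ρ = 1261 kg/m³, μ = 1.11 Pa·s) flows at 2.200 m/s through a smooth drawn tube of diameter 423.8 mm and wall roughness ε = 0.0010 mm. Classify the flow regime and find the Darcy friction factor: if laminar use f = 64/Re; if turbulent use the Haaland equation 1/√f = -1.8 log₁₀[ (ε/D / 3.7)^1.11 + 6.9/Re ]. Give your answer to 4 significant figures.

f ≈ 0.06042

Re = ρVD/μ = 1261·2.2·0.4238/1.11 = 1059.
Re < 2300 → laminar, so f = 64/Re = 0.06042 (roughness is irrelevant in laminar flow).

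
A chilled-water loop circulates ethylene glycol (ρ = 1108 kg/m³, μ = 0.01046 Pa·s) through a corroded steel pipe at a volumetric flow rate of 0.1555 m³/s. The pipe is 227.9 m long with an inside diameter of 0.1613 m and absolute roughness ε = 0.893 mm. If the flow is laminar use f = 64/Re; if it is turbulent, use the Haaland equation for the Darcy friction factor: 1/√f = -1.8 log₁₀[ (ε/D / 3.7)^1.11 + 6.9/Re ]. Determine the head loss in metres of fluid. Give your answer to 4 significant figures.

h_f ≈ 133.5 m

Cross-sectional area A = πD²/4 = π(0.1613)²/4 = 0.02043 m²; mean velocity V = Q/A = 0.1555/0.02043 = 7.61 m/s.
Reynolds number Re = ρVD/μ = 1108 · 7.61 · 0.1613 / 0.0105 = 1.3e+05.
Re > 4000 → turbulent. Relative roughness ε/D = 0.000893/0.1613 = 0.00554. Haaland: 1/√f = -1.8 log₁₀[(0.00554/3.7)^1.11 + 6.9/1.3e+05] = -1.8 log₁₀[0.000732 + 5.31e-05] = 5.59, so f = 0.03201.
Darcy-Weisbach: ΔP = f(L/D)(ρV²/2) = 0.03201·(227.9/0.1613)·(1108·7.61²/2) = 0.03201·1413·3.208e+04 = 1.451e+06 Pa.
Head loss h_f = ΔP/(ρg) = 1.451e+06/(1108·9.81) = 133.5 m.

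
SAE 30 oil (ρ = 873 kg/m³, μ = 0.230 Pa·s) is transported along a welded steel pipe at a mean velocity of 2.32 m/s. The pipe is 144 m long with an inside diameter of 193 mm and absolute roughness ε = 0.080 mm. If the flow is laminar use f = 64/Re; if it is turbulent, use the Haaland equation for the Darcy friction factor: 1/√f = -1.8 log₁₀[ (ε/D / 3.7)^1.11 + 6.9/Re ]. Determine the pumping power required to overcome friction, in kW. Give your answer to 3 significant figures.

P ≈ 4.48 kW

Reynolds number Re = ρVD/μ = 873 · 2.32 · 0.193 / 0.23 = 1700.
Re < 2300 → laminar flow, so f = 64/Re = 64/1700 = 0.03766 (the turbulent correlation is not needed).
Darcy-Weisbach: ΔP = f(L/D)(ρV²/2) = 0.03766·(144/0.193)·(873·2.32²/2) = 0.03766·746.1·2349 = 6.601e+04 Pa.
Q = V·A = 2.32·0.02926 = 0.06787 m³/s.
Pumping power P = QΔP = 0.06787·6.601e+04 = 4480 W = 4.48 kW.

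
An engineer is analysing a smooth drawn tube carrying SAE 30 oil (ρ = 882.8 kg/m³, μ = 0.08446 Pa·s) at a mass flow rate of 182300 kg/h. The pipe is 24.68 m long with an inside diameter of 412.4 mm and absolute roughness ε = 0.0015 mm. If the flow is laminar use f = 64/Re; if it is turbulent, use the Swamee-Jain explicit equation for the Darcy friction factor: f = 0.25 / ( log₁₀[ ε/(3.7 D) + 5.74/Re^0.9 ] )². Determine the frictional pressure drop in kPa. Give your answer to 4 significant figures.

ΔP ≈ 0.1684 kPa

ṁ = 182300 kg/h = 182300/3600 = 50.64 kg/s.
A = πD²/4 = π(0.4124)²/4 = 0.1336 m²; mean velocity V = ṁ/(ρA) = 50.64/(882.8 · 0.1336) = 0.4294 m/s.
Reynolds number Re = ρVD/μ = 882.8 · 0.4294 · 0.4124 / 0.0845 = 1851.
Re < 2300 → laminar flow, so f = 64/Re = 64/1851 = 0.03457 (the turbulent correlation is not needed).
Darcy-Weisbach: ΔP = f(L/D)(ρV²/2) = 0.03457·(24.68/0.4124)·(882.8·0.4294²/2) = 0.03457·59.84·81.4 = 168.4 Pa.
ΔP = 168.4 Pa = 0.1684 kPa.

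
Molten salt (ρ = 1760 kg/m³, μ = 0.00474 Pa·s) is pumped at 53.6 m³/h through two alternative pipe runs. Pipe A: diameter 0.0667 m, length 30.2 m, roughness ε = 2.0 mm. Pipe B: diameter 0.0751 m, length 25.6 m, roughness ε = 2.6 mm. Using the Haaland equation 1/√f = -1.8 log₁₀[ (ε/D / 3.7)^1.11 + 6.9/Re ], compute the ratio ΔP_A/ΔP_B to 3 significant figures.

ΔP_A/ΔP_B ≈ 2.01

Pipe A: V = Q/A = 0.01489/0.003494 = 4.261 m/s; Re = 1.055e+05; ε/D = 0.03; Haaland → f = 0.05757; ΔP_A = f(L/D)(ρV²/2) = 4.165e+05 Pa.
Pipe B: V = Q/A = 0.01489/0.00443 = 3.361 m/s; Re = 9.373e+04; ε/D = 0.0346; Haaland → f = 0.06116; ΔP_B = f(L/D)(ρV²/2) = 2.073e+05 Pa.
ΔP_A/ΔP_B = 4.165e+05/2.073e+05 = 2.01.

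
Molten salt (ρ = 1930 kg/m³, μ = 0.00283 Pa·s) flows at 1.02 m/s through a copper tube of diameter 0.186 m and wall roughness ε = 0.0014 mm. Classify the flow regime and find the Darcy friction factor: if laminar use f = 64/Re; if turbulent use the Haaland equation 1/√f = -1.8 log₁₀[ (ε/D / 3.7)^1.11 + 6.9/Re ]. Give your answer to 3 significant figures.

f ≈ 0.0169

Re = ρVD/μ = 1930·1.02·0.186/0.00283 = 1.294e+05.
Re > 4000 → turbulent. ε/D = 1.4e-06/0.186 = 7.53e-06; Haaland: 1/√f = -1.8 log₁₀[4.81e-07 + 5.33e-05] = 7.684, so f = 0.01693.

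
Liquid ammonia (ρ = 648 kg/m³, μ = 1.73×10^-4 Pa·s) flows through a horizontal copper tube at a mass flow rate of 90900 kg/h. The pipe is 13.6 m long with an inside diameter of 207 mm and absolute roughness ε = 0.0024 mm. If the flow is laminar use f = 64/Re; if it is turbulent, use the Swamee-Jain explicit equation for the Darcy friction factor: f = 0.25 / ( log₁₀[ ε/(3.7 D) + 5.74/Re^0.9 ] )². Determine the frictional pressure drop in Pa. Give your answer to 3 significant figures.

ṁ = 90900 kg/h = 90900/3600 = 25.25 kg/s.
A = πD²/4 = π(0.207)²/4 = 0.03365 m²; mean velocity V = ṁ/(ρA) = 25.25/(648 · 0.03365) = 1.158 m/s.
Reynolds number Re = ρVD/μ = 648 · 1.158 · 0.207 / 0.000173 = 8.977e+05.
Re > 4000 → turbulent. Relative roughness ε/D = 2.4e-06/0.207 = 1.16e-05. Swamee-Jain: f = 0.25/(log₁₀[1.16e-05/3.7 + 5.74/8.977e+05^0.9])² = 0.25/(log₁₀[3.13e-06 + 2.52e-05])² = 0.25/(-4.548)² = 0.01209.
Darcy-Weisbach: ΔP = f(L/D)(ρV²/2) = 0.01209·(13.6/0.207)·(648·1.158²/2) = 0.01209·65.7·434.4 = 344.9 Pa.

ΔP ≈ 345 Pa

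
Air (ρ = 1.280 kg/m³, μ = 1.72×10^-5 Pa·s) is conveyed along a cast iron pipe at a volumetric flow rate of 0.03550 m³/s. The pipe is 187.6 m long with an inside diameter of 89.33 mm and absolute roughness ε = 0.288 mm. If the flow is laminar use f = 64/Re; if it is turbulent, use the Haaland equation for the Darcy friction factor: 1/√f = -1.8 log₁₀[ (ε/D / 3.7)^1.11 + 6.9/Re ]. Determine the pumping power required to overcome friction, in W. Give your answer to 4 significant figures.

Cross-sectional area A = πD²/4 = π(0.08933)²/4 = 0.006267 m²; mean velocity V = Q/A = 0.0355/0.006267 = 5.664 m/s.
Reynolds number Re = ρVD/μ = 1.28 · 5.664 · 0.08933 / 1.72e-05 = 3.766e+04.
Re > 4000 → turbulent. Relative roughness ε/D = 0.000288/0.08933 = 0.00322. Haaland: 1/√f = -1.8 log₁₀[(0.00322/3.7)^1.11 + 6.9/3.766e+04] = -1.8 log₁₀[0.000401 + 0.000183] = 5.82, so f = 0.02953.
Darcy-Weisbach: ΔP = f(L/D)(ρV²/2) = 0.02953·(187.6/0.08933)·(1.28·5.664²/2) = 0.02953·2100·20.53 = 1273 Pa.
Pumping power P = QΔP = 0.0355·1273 = 45.201 W = 45.20 W.

P ≈ 45.20 W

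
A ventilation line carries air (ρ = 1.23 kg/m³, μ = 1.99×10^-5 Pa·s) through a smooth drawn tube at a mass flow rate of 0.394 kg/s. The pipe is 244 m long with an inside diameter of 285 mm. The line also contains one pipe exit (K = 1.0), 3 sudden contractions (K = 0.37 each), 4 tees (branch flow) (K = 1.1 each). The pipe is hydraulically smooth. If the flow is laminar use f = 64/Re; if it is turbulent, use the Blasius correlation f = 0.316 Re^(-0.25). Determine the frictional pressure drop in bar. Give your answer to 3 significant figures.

A = πD²/4 = π(0.285)²/4 = 0.06379 m²; mean velocity V = ṁ/(ρA) = 0.394/(1.23 · 0.06379) = 5.021 m/s.
Reynolds number Re = ρVD/μ = 1.23 · 5.021 · 0.285 / 1.99e-05 = 8.845e+04.
Re > 4000 → turbulent. Smooth-pipe (Blasius): f = 0.316 Re^(-0.25) = 0.316/(8.845e+04)^0.25 = 0.01832.
Total minor-loss coefficient ΣK = 1·1 + 3·0.37 + 4·1.1 = 6.51.
ΔP = [f·L/D + ΣK]·(ρV²/2) = [0.01832·244/0.285 + 6.51]·(1.23·5.021²/2) = [15.69 + 6.51]·15.51 = 344.2 Pa.
ΔP = 344.2 Pa = 0.00344 bar.

ΔP ≈ 0.00344 bar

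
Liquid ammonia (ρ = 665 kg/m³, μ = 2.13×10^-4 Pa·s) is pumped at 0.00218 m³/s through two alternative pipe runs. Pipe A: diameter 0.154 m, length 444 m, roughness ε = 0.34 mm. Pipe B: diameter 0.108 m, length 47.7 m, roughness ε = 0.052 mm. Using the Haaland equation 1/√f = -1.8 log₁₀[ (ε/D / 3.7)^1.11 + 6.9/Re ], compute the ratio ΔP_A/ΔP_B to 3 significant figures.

Pipe A: V = Q/A = 0.00218/0.01863 = 0.117 m/s; Re = 5.627e+04; ε/D = 0.00221; Haaland → f = 0.0265; ΔP_A = f(L/D)(ρV²/2) = 347.9 Pa.
Pipe B: V = Q/A = 0.00218/0.009161 = 0.238 m/s; Re = 8.024e+04; ε/D = 0.000481; Haaland → f = 0.0206; ΔP_B = f(L/D)(ρV²/2) = 171.3 Pa.
ΔP_A/ΔP_B = 347.9/171.3 = 2.03.

ΔP_A/ΔP_B ≈ 2.03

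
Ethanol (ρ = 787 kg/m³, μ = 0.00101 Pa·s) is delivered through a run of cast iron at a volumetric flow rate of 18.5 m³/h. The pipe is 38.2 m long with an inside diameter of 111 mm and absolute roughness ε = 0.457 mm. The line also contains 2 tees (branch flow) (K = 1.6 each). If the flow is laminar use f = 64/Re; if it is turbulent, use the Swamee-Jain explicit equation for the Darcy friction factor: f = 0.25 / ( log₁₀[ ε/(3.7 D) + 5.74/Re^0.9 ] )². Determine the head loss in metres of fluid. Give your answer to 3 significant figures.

Q = 18.5 m³/h = 18.5/3600 = 0.005139 m³/s.
Cross-sectional area A = πD²/4 = π(0.111)²/4 = 0.009677 m²; mean velocity V = Q/A = 0.005139/0.009677 = 0.531 m/s.
Reynolds number Re = ρVD/μ = 787 · 0.531 · 0.111 / 0.00101 = 4.593e+04.
Re > 4000 → turbulent. Relative roughness ε/D = 0.000457/0.111 = 0.00412. Swamee-Jain: f = 0.25/(log₁₀[0.00412/3.7 + 5.74/4.593e+04^0.9])² = 0.25/(log₁₀[0.00111 + 0.000366])² = 0.25/(-2.83)² = 0.03121.
Total minor-loss coefficient ΣK = 2·1.6 = 3.2.
ΔP = [f·L/D + ΣK]·(ρV²/2) = [0.03121·38.2/0.111 + 3.2]·(787·0.531²/2) = [10.74 + 3.2]·111 = 1547 Pa.
Head loss h_f = ΔP/(ρg) = 1547/(787·9.81) = 0.200 m.

h_f ≈ 0.200 m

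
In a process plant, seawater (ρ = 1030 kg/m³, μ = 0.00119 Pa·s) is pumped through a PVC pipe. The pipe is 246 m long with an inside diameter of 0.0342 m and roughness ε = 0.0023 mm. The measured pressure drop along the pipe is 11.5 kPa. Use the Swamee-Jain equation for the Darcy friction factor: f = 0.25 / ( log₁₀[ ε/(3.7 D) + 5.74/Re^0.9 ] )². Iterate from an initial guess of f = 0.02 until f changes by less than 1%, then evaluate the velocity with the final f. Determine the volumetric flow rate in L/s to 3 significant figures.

Rearranging Darcy-Weisbach: V = √(2·ΔP·D/(f·L·ρ)). With ε/D = 2.3e-06/0.0342 = 6.73e-05, iterate starting from f = 0.02:
  f = 0.02 → V = √(2·1.15e+04·0.0342/(0.02·246·1030)) = 0.394 m/s; Re = ρVD/μ = 1.166e+04; f → 0.02983
  f = 0.02983 → V = 0.3226 m/s; Re = 9549; f → 0.03149
  f = 0.03149 → V = 0.314 m/s; Re = 9295; f → 0.03172
Converged (Δf/f < 1%). With the final f = 0.03172: V = √(2·1.15e+04·0.0342/(0.03172·246·1030)) = 0.3128 m/s.
Q = V·A = 0.3128·(π/4·0.0342²) = 0.0002874 m³/s = 0.287 L/s.

Q ≈ 0.287 L/s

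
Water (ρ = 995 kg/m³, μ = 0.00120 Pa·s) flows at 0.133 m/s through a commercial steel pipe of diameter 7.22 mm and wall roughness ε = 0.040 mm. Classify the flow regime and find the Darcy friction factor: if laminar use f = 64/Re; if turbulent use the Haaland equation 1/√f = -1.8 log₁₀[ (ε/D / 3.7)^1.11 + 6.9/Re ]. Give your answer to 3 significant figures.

f ≈ 0.0804

Re = ρVD/μ = 995·0.133·0.00722/0.0012 = 796.2.
Re < 2300 → laminar, so f = 64/Re = 0.08038 (roughness is irrelevant in laminar flow).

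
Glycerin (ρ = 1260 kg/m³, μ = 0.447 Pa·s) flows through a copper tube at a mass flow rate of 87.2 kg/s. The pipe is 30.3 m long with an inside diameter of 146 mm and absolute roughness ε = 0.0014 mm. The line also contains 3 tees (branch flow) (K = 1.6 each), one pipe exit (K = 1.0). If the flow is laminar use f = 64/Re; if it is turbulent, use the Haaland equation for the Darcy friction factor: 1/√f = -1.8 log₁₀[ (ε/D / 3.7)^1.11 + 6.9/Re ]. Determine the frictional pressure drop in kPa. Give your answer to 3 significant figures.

ΔP ≈ 146 kPa

A = πD²/4 = π(0.146)²/4 = 0.01674 m²; mean velocity V = ṁ/(ρA) = 87.2/(1260 · 0.01674) = 4.134 m/s.
Reynolds number Re = ρVD/μ = 1260 · 4.134 · 0.146 / 0.447 = 1701.
Re < 2300 → laminar flow, so f = 64/Re = 64/1701 = 0.03762 (the turbulent correlation is not needed).
Total minor-loss coefficient ΣK = 3·1.6 + 1·1 = 5.8.
ΔP = [f·L/D + ΣK]·(ρV²/2) = [0.03762·30.3/0.146 + 5.8]·(1260·4.134²/2) = [7.807 + 5.8]·1.077e+04 = 1.465e+05 Pa.
ΔP = 1.465e+05 Pa = 146 kPa.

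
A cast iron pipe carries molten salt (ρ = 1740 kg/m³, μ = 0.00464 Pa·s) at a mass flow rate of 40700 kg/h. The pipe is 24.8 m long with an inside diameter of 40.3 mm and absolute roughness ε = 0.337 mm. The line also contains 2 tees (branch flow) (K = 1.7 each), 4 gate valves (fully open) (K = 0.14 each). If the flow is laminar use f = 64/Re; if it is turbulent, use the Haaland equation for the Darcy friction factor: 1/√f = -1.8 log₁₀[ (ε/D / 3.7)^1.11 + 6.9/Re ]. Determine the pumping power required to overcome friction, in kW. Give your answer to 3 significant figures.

ṁ = 40700 kg/h = 40700/3600 = 11.31 kg/s.
A = πD²/4 = π(0.0403)²/4 = 0.001276 m²; mean velocity V = ṁ/(ρA) = 11.31/(1740 · 0.001276) = 5.094 m/s.
Reynolds number Re = ρVD/μ = 1740 · 5.094 · 0.0403 / 0.00464 = 7.698e+04.
Re > 4000 → turbulent. Relative roughness ε/D = 0.000337/0.0403 = 0.00836. Haaland: 1/√f = -1.8 log₁₀[(0.00836/3.7)^1.11 + 6.9/7.698e+04] = -1.8 log₁₀[0.00116 + 8.96e-05] = 5.228, so f = 0.03659.
Total minor-loss coefficient ΣK = 2·1.7 + 4·0.14 = 3.96.
ΔP = [f·L/D + ΣK]·(ρV²/2) = [0.03659·24.8/0.0403 + 3.96]·(1740·5.094²/2) = [22.51 + 3.96]·2.257e+04 = 5.976e+05 Pa.
Q = ṁ/ρ = 11.31/1740 = 0.006497 m³/s.
Pumping power P = QΔP = 0.006497·5.976e+05 = 3883 W = 3.88 kW.

P ≈ 3.88 kW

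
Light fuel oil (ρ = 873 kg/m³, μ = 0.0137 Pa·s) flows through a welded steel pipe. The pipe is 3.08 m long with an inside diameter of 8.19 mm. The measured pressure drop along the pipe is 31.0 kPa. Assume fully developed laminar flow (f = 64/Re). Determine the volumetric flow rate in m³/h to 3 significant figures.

For laminar flow, f = 64/Re with Re = ρVD/μ, so Darcy-Weisbach reduces to ΔP = 32μLV/D². Solving for V: V = ΔP·D²/(32μL) = 3.1e+04·(0.00819)²/(32·0.0137·3.08) = 1.54 m/s.
Check: Re = ρVD/μ = 873·1.54·0.00819/0.0137 = 803.7 < 2300, so the laminar assumption holds.
Q = V·A = 1.54·(π/4·0.00819²) = 8.113e-05 m³/s = 0.292 m³/h.

Q ≈ 0.292 m³/h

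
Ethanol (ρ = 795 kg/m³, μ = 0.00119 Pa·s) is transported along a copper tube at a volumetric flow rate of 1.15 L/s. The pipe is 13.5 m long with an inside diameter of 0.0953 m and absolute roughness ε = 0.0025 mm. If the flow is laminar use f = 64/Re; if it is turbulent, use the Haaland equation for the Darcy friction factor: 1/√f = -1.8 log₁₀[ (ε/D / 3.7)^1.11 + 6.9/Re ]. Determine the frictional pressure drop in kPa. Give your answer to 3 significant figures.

Q = 1.15 L/s = 1.15/1000 = 0.00115 m³/s.
Cross-sectional area A = πD²/4 = π(0.0953)²/4 = 0.007133 m²; mean velocity V = Q/A = 0.00115/0.007133 = 0.1612 m/s.
Reynolds number Re = ρVD/μ = 795 · 0.1612 · 0.0953 / 0.00119 = 1.026e+04.
Re > 4000 → turbulent. Relative roughness ε/D = 2.5e-06/0.0953 = 2.62e-05. Haaland: 1/√f = -1.8 log₁₀[(2.62e-05/3.7)^1.11 + 6.9/1.026e+04] = -1.8 log₁₀[1.92e-06 + 0.000672] = 5.708, so f = 0.03069.
Darcy-Weisbach: ΔP = f(L/D)(ρV²/2) = 0.03069·(13.5/0.0953)·(795·0.1612²/2) = 0.03069·141.7·10.33 = 44.92 Pa.
ΔP = 44.92 Pa = 0.0449 kPa.

ΔP ≈ 0.0449 kPa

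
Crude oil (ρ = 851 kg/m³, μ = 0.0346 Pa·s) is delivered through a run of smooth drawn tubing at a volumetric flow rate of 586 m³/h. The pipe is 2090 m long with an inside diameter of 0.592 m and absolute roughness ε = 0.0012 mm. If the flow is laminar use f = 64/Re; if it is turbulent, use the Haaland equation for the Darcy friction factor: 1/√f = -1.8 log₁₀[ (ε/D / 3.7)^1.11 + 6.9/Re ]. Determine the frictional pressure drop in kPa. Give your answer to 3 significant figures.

ΔP ≈ 16.9 kPa

Q = 586 m³/h = 586/3600 = 0.1628 m³/s.
Cross-sectional area A = πD²/4 = π(0.592)²/4 = 0.2753 m²; mean velocity V = Q/A = 0.1628/0.2753 = 0.5914 m/s.
Reynolds number Re = ρVD/μ = 851 · 0.5914 · 0.592 / 0.0346 = 8611.
Re > 4000 → turbulent. Relative roughness ε/D = 1.2e-06/0.592 = 2.03e-06. Haaland: 1/√f = -1.8 log₁₀[(2.03e-06/3.7)^1.11 + 6.9/8611] = -1.8 log₁₀[1.12e-07 + 0.000801] = 5.573, so f = 0.0322.
Darcy-Weisbach: ΔP = f(L/D)(ρV²/2) = 0.0322·(2090/0.592)·(851·0.5914²/2) = 0.0322·3530·148.8 = 1.691e+04 Pa.
ΔP = 1.691e+04 Pa = 16.9 kPa.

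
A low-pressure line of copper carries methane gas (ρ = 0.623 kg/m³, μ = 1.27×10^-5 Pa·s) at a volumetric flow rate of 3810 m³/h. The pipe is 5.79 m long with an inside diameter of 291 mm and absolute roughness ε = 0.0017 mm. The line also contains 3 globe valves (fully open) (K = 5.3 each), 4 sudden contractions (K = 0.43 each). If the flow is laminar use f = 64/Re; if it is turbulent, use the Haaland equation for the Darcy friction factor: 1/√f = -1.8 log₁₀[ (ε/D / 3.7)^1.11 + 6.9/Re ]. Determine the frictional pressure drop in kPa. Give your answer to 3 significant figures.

Q = 3810 m³/h = 3810/3600 = 1.058 m³/s.
Cross-sectional area A = πD²/4 = π(0.291)²/4 = 0.06651 m²; mean velocity V = Q/A = 1.058/0.06651 = 15.91 m/s.
Reynolds number Re = ρVD/μ = 0.623 · 15.91 · 0.291 / 1.27e-05 = 2.272e+05.
Re > 4000 → turbulent. Relative roughness ε/D = 1.7e-06/0.291 = 5.84e-06. Haaland: 1/√f = -1.8 log₁₀[(5.84e-06/3.7)^1.11 + 6.9/2.272e+05] = -1.8 log₁₀[3.63e-07 + 3.04e-05] = 8.122, so f = 0.01516.
Total minor-loss coefficient ΣK = 3·5.3 + 4·0.43 = 17.6.
ΔP = [f·L/D + ΣK]·(ρV²/2) = [0.01516·5.79/0.291 + 17.6]·(0.623·15.91²/2) = [0.3016 + 17.6]·78.88 = 1414 Pa.
ΔP = 1414 Pa = 1.41 kPa.

ΔP ≈ 1.41 kPa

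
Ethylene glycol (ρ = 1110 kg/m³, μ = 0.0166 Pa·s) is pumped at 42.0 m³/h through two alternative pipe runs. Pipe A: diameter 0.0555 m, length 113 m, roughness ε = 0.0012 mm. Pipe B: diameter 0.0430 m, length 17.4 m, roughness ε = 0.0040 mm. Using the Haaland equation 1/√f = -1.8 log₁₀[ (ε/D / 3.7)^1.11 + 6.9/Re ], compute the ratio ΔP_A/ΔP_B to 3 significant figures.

ΔP_A/ΔP_B ≈ 1.92

Pipe A: V = Q/A = 0.01167/0.002419 = 4.822 m/s; Re = 1.79e+04; ε/D = 2.16e-05; Haaland → f = 0.02651; ΔP_A = f(L/D)(ρV²/2) = 6.966e+05 Pa.
Pipe B: V = Q/A = 0.01167/0.001452 = 8.034 m/s; Re = 2.31e+04; ε/D = 9.3e-05; Haaland → f = 0.025; ΔP_B = f(L/D)(ρV²/2) = 3.624e+05 Pa.
ΔP_A/ΔP_B = 6.966e+05/3.624e+05 = 1.92.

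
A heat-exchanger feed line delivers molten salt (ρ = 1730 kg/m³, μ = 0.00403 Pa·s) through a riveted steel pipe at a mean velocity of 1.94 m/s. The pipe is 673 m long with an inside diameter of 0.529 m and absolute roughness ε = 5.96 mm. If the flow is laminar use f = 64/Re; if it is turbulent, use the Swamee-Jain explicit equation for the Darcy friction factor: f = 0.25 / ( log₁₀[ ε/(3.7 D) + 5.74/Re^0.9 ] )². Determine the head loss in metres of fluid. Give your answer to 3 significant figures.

Reynolds number Re = ρVD/μ = 1730 · 1.94 · 0.529 / 0.00403 = 4.406e+05.
Re > 4000 → turbulent. Relative roughness ε/D = 0.00596/0.529 = 0.0113. Swamee-Jain: f = 0.25/(log₁₀[0.0113/3.7 + 5.74/4.406e+05^0.9])² = 0.25/(log₁₀[0.00305 + 4.78e-05])² = 0.25/(-2.51)² = 0.03969.
Darcy-Weisbach: ΔP = f(L/D)(ρV²/2) = 0.03969·(673/0.529)·(1730·1.94²/2) = 0.03969·1272·3256 = 1.644e+05 Pa.
Head loss h_f = ΔP/(ρg) = 1.644e+05/(1730·9.81) = 9.69 m.

h_f ≈ 9.69 m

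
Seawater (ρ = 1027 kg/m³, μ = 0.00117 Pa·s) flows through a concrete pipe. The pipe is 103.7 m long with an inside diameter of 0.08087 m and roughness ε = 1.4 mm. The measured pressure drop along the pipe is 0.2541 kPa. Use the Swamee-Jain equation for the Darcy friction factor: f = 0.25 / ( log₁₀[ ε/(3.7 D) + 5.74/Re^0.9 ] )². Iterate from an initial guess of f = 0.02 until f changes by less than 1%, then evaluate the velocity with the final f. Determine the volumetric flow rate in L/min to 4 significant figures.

Q ≈ 26.13 L/min

Rearranging Darcy-Weisbach: V = √(2·ΔP·D/(f·L·ρ)). With ε/D = 0.0014/0.08087 = 0.0173, iterate starting from f = 0.02:
  f = 0.02 → V = √(2·254.1·0.08087/(0.02·103.7·1027)) = 0.1389 m/s; Re = ρVD/μ = 9860; f → 0.0511
  f = 0.0511 → V = 0.0869 m/s; Re = 6169; f → 0.05354
  f = 0.05354 → V = 0.08489 m/s; Re = 6026; f → 0.05369
Converged (Δf/f < 1%). With the final f = 0.05369: V = √(2·254.1·0.08087/(0.05369·103.7·1027)) = 0.08478 m/s.
Q = V·A = 0.08478·(π/4·0.08087²) = 0.0004355 m³/s = 26.13 L/min.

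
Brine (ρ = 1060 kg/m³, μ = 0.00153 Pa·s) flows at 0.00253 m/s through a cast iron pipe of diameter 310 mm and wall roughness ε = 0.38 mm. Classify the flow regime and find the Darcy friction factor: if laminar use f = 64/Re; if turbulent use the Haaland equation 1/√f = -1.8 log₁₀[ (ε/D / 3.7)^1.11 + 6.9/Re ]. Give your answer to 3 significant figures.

Re = ρVD/μ = 1060·0.00253·0.31/0.00153 = 543.4.
Re < 2300 → laminar, so f = 64/Re = 0.1178 (roughness is irrelevant in laminar flow).

f ≈ 0.118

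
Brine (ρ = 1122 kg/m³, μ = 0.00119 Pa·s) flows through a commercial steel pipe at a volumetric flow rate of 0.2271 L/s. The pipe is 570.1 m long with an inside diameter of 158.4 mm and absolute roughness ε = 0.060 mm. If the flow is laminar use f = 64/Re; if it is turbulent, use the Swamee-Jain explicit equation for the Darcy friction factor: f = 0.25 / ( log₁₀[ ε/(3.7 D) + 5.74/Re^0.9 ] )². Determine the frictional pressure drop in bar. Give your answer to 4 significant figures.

ΔP ≈ 9.971×10^-5 bar

Q = 0.2271 L/s = 0.2271/1000 = 0.0002271 m³/s.
Cross-sectional area A = πD²/4 = π(0.1584)²/4 = 0.01971 m²; mean velocity V = Q/A = 0.0002271/0.01971 = 0.01152 m/s.
Reynolds number Re = ρVD/μ = 1122 · 0.01152 · 0.1584 / 0.00119 = 1721.
Re < 2300 → laminar flow, so f = 64/Re = 64/1721 = 0.03718 (the turbulent correlation is not needed).
Darcy-Weisbach: ΔP = f(L/D)(ρV²/2) = 0.03718·(570.1/0.1584)·(1122·0.01152²/2) = 0.03718·3599·0.07451 = 9.971 Pa.
ΔP = 9.971 Pa = 9.971×10^-5 bar.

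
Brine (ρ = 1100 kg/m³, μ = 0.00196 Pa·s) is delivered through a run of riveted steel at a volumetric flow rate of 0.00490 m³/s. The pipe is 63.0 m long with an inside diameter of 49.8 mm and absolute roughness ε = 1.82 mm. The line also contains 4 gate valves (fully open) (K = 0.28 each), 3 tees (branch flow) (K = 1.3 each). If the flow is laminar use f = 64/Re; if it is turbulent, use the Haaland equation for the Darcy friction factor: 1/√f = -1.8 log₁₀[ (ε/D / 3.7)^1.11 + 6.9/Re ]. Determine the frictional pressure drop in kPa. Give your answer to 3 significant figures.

Cross-sectional area A = πD²/4 = π(0.0498)²/4 = 0.001948 m²; mean velocity V = Q/A = 0.0049/0.001948 = 2.516 m/s.
Reynolds number Re = ρVD/μ = 1100 · 2.516 · 0.0498 / 0.00196 = 7.031e+04.
Re > 4000 → turbulent. Relative roughness ε/D = 0.00182/0.0498 = 0.0365. Haaland: 1/√f = -1.8 log₁₀[(0.0365/3.7)^1.11 + 6.9/7.031e+04] = -1.8 log₁₀[0.00594 + 9.81e-05] = 3.994, so f = 0.06269.
Total minor-loss coefficient ΣK = 4·0.28 + 3·1.3 = 5.02.
ΔP = [f·L/D + ΣK]·(ρV²/2) = [0.06269·63/0.0498 + 5.02]·(1100·2.516²/2) = [79.31 + 5.02]·3481 = 2.935e+05 Pa.
ΔP = 2.935e+05 Pa = 294 kPa.

ΔP ≈ 294 kPa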